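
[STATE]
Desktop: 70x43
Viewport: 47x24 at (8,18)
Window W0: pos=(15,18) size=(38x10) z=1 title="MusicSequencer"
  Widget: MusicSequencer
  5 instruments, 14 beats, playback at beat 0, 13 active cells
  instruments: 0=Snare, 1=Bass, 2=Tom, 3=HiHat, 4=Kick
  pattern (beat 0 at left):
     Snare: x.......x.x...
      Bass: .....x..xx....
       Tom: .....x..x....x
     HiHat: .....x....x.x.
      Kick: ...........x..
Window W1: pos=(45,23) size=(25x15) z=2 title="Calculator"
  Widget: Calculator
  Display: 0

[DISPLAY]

       ┏━━━━━━━━━━━━━━━━━━━━━━━━━━━━━━━━━━━━┓  
       ┃ MusicSequencer                     ┃  
       ┠────────────────────────────────────┨  
       ┃      ▼1234567890123                ┃  
       ┃ Snare█·······█·█···                ┃  
       ┃  Bass·····█··██····         ┏━━━━━━━━━
       ┃   Tom·····█··█····█         ┃ Calculat
       ┃ HiHat·····█····█·█·         ┠─────────
       ┃  Kick···········█··         ┃         
       ┗━━━━━━━━━━━━━━━━━━━━━━━━━━━━━┃┌───┬───┬
                                     ┃│ 7 │ 8 │
                                     ┃├───┼───┼
                                     ┃│ 4 │ 5 │
                                     ┃├───┼───┼
                                     ┃│ 1 │ 2 │
                                     ┃├───┼───┼
                                     ┃│ 0 │ . │
                                     ┃├───┼───┼
                                     ┃│ C │ MC│
                                     ┗━━━━━━━━━
                                               
                                               
                                               
                                               


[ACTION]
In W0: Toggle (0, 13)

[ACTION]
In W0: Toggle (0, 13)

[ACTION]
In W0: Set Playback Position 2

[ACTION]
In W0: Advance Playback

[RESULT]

       ┏━━━━━━━━━━━━━━━━━━━━━━━━━━━━━━━━━━━━┓  
       ┃ MusicSequencer                     ┃  
       ┠────────────────────────────────────┨  
       ┃      012▼4567890123                ┃  
       ┃ Snare█·······█·█···                ┃  
       ┃  Bass·····█··██····         ┏━━━━━━━━━
       ┃   Tom·····█··█····█         ┃ Calculat
       ┃ HiHat·····█····█·█·         ┠─────────
       ┃  Kick···········█··         ┃         
       ┗━━━━━━━━━━━━━━━━━━━━━━━━━━━━━┃┌───┬───┬
                                     ┃│ 7 │ 8 │
                                     ┃├───┼───┼
                                     ┃│ 4 │ 5 │
                                     ┃├───┼───┼
                                     ┃│ 1 │ 2 │
                                     ┃├───┼───┼
                                     ┃│ 0 │ . │
                                     ┃├───┼───┼
                                     ┃│ C │ MC│
                                     ┗━━━━━━━━━
                                               
                                               
                                               
                                               


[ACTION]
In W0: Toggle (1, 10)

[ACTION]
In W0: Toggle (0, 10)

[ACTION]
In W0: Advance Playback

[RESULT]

       ┏━━━━━━━━━━━━━━━━━━━━━━━━━━━━━━━━━━━━┓  
       ┃ MusicSequencer                     ┃  
       ┠────────────────────────────────────┨  
       ┃      0123▼567890123                ┃  
       ┃ Snare█·······█·····                ┃  
       ┃  Bass·····█··███···         ┏━━━━━━━━━
       ┃   Tom·····█··█····█         ┃ Calculat
       ┃ HiHat·····█····█·█·         ┠─────────
       ┃  Kick···········█··         ┃         
       ┗━━━━━━━━━━━━━━━━━━━━━━━━━━━━━┃┌───┬───┬
                                     ┃│ 7 │ 8 │
                                     ┃├───┼───┼
                                     ┃│ 4 │ 5 │
                                     ┃├───┼───┼
                                     ┃│ 1 │ 2 │
                                     ┃├───┼───┼
                                     ┃│ 0 │ . │
                                     ┃├───┼───┼
                                     ┃│ C │ MC│
                                     ┗━━━━━━━━━
                                               
                                               
                                               
                                               


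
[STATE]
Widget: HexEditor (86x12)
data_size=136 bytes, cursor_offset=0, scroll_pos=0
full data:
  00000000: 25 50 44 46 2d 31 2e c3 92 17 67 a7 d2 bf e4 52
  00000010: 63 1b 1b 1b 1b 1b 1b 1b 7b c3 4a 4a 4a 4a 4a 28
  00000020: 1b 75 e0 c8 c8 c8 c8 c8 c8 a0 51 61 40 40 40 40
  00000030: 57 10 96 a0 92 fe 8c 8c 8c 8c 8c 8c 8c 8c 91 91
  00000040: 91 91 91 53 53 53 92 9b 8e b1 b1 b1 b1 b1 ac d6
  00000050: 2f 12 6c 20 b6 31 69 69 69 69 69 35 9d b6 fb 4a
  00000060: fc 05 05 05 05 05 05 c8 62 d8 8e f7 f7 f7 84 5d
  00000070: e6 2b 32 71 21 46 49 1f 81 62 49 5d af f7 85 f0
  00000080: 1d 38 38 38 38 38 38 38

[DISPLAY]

00000000  25 50 44 46 2d 31 2e c3  92 17 67 a7 d2 bf e4 52  |%PDF-1....g....R|        
00000010  63 1b 1b 1b 1b 1b 1b 1b  7b c3 4a 4a 4a 4a 4a 28  |c.......{.JJJJJ(|        
00000020  1b 75 e0 c8 c8 c8 c8 c8  c8 a0 51 61 40 40 40 40  |.u........Qa@@@@|        
00000030  57 10 96 a0 92 fe 8c 8c  8c 8c 8c 8c 8c 8c 91 91  |W...............|        
00000040  91 91 91 53 53 53 92 9b  8e b1 b1 b1 b1 b1 ac d6  |...SSS..........|        
00000050  2f 12 6c 20 b6 31 69 69  69 69 69 35 9d b6 fb 4a  |/.l .1iiiii5...J|        
00000060  fc 05 05 05 05 05 05 c8  62 d8 8e f7 f7 f7 84 5d  |........b......]|        
00000070  e6 2b 32 71 21 46 49 1f  81 62 49 5d af f7 85 f0  |.+2q!FI..bI]....|        
00000080  1d 38 38 38 38 38 38 38                           |.8888888        |        
                                                                                      
                                                                                      
                                                                                      


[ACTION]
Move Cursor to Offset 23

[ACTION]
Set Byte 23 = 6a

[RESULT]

00000000  25 50 44 46 2d 31 2e c3  92 17 67 a7 d2 bf e4 52  |%PDF-1....g....R|        
00000010  63 1b 1b 1b 1b 1b 1b 6A  7b c3 4a 4a 4a 4a 4a 28  |c......j{.JJJJJ(|        
00000020  1b 75 e0 c8 c8 c8 c8 c8  c8 a0 51 61 40 40 40 40  |.u........Qa@@@@|        
00000030  57 10 96 a0 92 fe 8c 8c  8c 8c 8c 8c 8c 8c 91 91  |W...............|        
00000040  91 91 91 53 53 53 92 9b  8e b1 b1 b1 b1 b1 ac d6  |...SSS..........|        
00000050  2f 12 6c 20 b6 31 69 69  69 69 69 35 9d b6 fb 4a  |/.l .1iiiii5...J|        
00000060  fc 05 05 05 05 05 05 c8  62 d8 8e f7 f7 f7 84 5d  |........b......]|        
00000070  e6 2b 32 71 21 46 49 1f  81 62 49 5d af f7 85 f0  |.+2q!FI..bI]....|        
00000080  1d 38 38 38 38 38 38 38                           |.8888888        |        
                                                                                      
                                                                                      
                                                                                      


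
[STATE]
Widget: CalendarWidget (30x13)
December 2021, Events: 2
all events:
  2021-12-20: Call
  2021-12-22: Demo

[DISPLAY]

        December 2021         
Mo Tu We Th Fr Sa Su          
       1  2  3  4  5          
 6  7  8  9 10 11 12          
13 14 15 16 17 18 19          
20* 21 22* 23 24 25 26        
27 28 29 30 31                
                              
                              
                              
                              
                              
                              


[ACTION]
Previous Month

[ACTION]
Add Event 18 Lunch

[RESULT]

        November 2021         
Mo Tu We Th Fr Sa Su          
 1  2  3  4  5  6  7          
 8  9 10 11 12 13 14          
15 16 17 18* 19 20 21         
22 23 24 25 26 27 28          
29 30                         
                              
                              
                              
                              
                              
                              


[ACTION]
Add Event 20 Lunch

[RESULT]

        November 2021         
Mo Tu We Th Fr Sa Su          
 1  2  3  4  5  6  7          
 8  9 10 11 12 13 14          
15 16 17 18* 19 20* 21        
22 23 24 25 26 27 28          
29 30                         
                              
                              
                              
                              
                              
                              


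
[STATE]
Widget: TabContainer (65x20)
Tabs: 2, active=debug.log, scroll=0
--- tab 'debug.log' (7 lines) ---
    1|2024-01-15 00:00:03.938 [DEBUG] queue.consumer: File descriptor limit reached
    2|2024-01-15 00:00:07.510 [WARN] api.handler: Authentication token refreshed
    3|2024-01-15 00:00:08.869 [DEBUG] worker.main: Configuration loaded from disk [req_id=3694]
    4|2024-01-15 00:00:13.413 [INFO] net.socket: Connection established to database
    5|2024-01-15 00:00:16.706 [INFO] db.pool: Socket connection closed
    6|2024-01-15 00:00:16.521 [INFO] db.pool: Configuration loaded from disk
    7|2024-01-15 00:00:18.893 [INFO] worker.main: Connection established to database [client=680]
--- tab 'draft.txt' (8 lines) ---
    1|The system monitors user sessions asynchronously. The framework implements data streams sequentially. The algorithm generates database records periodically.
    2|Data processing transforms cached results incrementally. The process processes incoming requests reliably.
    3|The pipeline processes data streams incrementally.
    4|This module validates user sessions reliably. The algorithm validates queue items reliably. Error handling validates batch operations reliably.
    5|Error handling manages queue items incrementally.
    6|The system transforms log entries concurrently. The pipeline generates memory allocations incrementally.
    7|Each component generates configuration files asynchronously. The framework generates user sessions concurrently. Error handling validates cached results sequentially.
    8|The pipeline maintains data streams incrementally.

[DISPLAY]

[debug.log]│ draft.txt                                           
─────────────────────────────────────────────────────────────────
2024-01-15 00:00:03.938 [DEBUG] queue.consumer: File descriptor l
2024-01-15 00:00:07.510 [WARN] api.handler: Authentication token 
2024-01-15 00:00:08.869 [DEBUG] worker.main: Configuration loaded
2024-01-15 00:00:13.413 [INFO] net.socket: Connection established
2024-01-15 00:00:16.706 [INFO] db.pool: Socket connection closed 
2024-01-15 00:00:16.521 [INFO] db.pool: Configuration loaded from
2024-01-15 00:00:18.893 [INFO] worker.main: Connection establishe
                                                                 
                                                                 
                                                                 
                                                                 
                                                                 
                                                                 
                                                                 
                                                                 
                                                                 
                                                                 
                                                                 


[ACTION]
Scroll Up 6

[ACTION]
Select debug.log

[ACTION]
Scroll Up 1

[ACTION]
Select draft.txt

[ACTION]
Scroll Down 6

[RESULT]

 debug.log │[draft.txt]                                          
─────────────────────────────────────────────────────────────────
Each component generates configuration files asynchronously. The 
The pipeline maintains data streams incrementally.               
                                                                 
                                                                 
                                                                 
                                                                 
                                                                 
                                                                 
                                                                 
                                                                 
                                                                 
                                                                 
                                                                 
                                                                 
                                                                 
                                                                 
                                                                 
                                                                 


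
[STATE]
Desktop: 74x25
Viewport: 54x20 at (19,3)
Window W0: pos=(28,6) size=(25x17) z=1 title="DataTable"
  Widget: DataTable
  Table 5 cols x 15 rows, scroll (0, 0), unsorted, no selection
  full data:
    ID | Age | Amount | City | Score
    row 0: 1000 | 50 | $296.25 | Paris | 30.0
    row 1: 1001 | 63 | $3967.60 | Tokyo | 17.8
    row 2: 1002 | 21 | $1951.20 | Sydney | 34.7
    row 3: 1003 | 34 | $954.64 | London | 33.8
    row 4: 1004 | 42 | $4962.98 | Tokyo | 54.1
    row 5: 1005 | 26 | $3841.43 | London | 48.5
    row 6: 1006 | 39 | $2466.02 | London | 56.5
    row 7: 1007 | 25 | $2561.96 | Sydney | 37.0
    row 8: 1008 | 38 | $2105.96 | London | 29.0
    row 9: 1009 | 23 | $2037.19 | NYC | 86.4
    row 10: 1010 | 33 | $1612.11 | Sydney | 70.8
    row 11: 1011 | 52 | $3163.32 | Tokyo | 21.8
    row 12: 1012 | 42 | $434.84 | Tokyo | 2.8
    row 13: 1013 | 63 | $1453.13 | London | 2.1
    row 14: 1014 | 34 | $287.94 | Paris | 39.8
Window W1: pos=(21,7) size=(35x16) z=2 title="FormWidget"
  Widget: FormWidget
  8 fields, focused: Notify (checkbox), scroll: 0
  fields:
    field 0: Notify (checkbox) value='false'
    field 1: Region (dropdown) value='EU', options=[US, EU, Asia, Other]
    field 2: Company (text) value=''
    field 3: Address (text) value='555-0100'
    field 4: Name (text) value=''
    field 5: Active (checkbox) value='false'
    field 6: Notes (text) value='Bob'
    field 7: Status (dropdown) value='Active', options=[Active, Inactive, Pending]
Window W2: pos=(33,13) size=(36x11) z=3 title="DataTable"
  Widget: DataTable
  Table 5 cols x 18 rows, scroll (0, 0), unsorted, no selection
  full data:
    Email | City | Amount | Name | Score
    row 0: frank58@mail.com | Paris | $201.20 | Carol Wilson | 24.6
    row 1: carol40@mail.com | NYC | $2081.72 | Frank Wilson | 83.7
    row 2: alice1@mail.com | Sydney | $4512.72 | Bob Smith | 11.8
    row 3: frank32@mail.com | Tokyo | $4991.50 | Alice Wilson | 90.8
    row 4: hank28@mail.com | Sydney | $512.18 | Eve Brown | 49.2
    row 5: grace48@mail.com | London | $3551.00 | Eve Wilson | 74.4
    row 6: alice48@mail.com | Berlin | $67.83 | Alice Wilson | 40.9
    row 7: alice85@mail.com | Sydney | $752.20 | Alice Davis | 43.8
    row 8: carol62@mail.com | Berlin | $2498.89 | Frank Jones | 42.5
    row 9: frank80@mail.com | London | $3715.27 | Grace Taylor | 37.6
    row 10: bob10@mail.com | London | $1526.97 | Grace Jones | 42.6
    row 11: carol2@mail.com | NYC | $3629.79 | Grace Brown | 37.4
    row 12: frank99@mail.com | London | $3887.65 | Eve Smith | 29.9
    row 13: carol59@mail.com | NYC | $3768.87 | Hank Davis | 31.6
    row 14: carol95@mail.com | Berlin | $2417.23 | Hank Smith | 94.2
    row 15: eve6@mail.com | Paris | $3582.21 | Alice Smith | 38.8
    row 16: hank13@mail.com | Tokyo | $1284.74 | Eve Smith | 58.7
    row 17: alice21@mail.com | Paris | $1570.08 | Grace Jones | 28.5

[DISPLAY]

                                                      
                                                      
                                                      
         ┏━━━━━━━━━━━━━━━━━━━━━━━┓                    
  ┏━━━━━━━━━━━━━━━━━━━━━━━━━━━━━━━━━┓                 
  ┃ FormWidget                      ┃                 
  ┠─────────────────────────────────┨                 
  ┃> Notify:     [ ]                ┃                 
  ┃  Region:     [EU              ▼]┃                 
  ┃  Company:    [                 ]┃                 
  ┃  Address: ┏━━━━━━━━━━━━━━━━━━━━━━━━━━━━━━━━━━┓    
  ┃  Name:    ┃ DataTable                        ┃    
  ┃  Active:  ┠──────────────────────────────────┨    
  ┃  Notes:   ┃Email           │City  │Amount  │N┃    
  ┃  Status:  ┃────────────────┼──────┼────────┼─┃    
  ┃           ┃frank58@mail.com│Paris │$201.20 │C┃    
  ┃           ┃carol40@mail.com│NYC   │$2081.72│F┃    
  ┃           ┃alice1@mail.com │Sydney│$4512.72│B┃    
  ┃           ┃frank32@mail.com│Tokyo │$4991.50│A┃    
  ┗━━━━━━━━━━━┃hank28@mail.com │Sydney│$512.18 │E┃    


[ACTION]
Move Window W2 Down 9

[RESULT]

                                                      
                                                      
                                                      
         ┏━━━━━━━━━━━━━━━━━━━━━━━┓                    
  ┏━━━━━━━━━━━━━━━━━━━━━━━━━━━━━━━━━┓                 
  ┃ FormWidget                      ┃                 
  ┠─────────────────────────────────┨                 
  ┃> Notify:     [ ]                ┃                 
  ┃  Region:     [EU              ▼]┃                 
  ┃  Company:    [                 ]┃                 
  ┃  Address:    [555-0100         ]┃                 
  ┃  Name:    ┏━━━━━━━━━━━━━━━━━━━━━━━━━━━━━━━━━━┓    
  ┃  Active:  ┃ DataTable                        ┃    
  ┃  Notes:   ┠──────────────────────────────────┨    
  ┃  Status:  ┃Email           │City  │Amount  │N┃    
  ┃           ┃────────────────┼──────┼────────┼─┃    
  ┃           ┃frank58@mail.com│Paris │$201.20 │C┃    
  ┃           ┃carol40@mail.com│NYC   │$2081.72│F┃    
  ┃           ┃alice1@mail.com │Sydney│$4512.72│B┃    
  ┗━━━━━━━━━━━┃frank32@mail.com│Tokyo │$4991.50│A┃    


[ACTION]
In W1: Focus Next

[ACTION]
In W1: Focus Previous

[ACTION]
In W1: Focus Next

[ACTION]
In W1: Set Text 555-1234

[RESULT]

                                                      
                                                      
                                                      
         ┏━━━━━━━━━━━━━━━━━━━━━━━┓                    
  ┏━━━━━━━━━━━━━━━━━━━━━━━━━━━━━━━━━┓                 
  ┃ FormWidget                      ┃                 
  ┠─────────────────────────────────┨                 
  ┃  Notify:     [ ]                ┃                 
  ┃> Region:     [EU              ▼]┃                 
  ┃  Company:    [                 ]┃                 
  ┃  Address:    [555-0100         ]┃                 
  ┃  Name:    ┏━━━━━━━━━━━━━━━━━━━━━━━━━━━━━━━━━━┓    
  ┃  Active:  ┃ DataTable                        ┃    
  ┃  Notes:   ┠──────────────────────────────────┨    
  ┃  Status:  ┃Email           │City  │Amount  │N┃    
  ┃           ┃────────────────┼──────┼────────┼─┃    
  ┃           ┃frank58@mail.com│Paris │$201.20 │C┃    
  ┃           ┃carol40@mail.com│NYC   │$2081.72│F┃    
  ┃           ┃alice1@mail.com │Sydney│$4512.72│B┃    
  ┗━━━━━━━━━━━┃frank32@mail.com│Tokyo │$4991.50│A┃    


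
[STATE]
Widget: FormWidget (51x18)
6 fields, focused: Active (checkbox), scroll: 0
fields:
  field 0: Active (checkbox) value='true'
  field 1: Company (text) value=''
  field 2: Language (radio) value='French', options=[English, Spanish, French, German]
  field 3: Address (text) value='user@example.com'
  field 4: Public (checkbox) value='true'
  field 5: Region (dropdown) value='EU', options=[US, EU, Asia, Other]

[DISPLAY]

> Active:     [x]                                  
  Company:    [                                   ]
  Language:   ( ) English  ( ) Spanish  (●) French 
  Address:    [user@example.com                   ]
  Public:     [x]                                  
  Region:     [EU                                ▼]
                                                   
                                                   
                                                   
                                                   
                                                   
                                                   
                                                   
                                                   
                                                   
                                                   
                                                   
                                                   


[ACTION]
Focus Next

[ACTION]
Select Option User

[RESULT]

  Active:     [x]                                  
> Company:    [                                   ]
  Language:   ( ) English  ( ) Spanish  (●) French 
  Address:    [user@example.com                   ]
  Public:     [x]                                  
  Region:     [EU                                ▼]
                                                   
                                                   
                                                   
                                                   
                                                   
                                                   
                                                   
                                                   
                                                   
                                                   
                                                   
                                                   


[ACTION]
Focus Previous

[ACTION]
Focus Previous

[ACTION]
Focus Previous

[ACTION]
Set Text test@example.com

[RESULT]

  Active:     [x]                                  
  Company:    [                                   ]
  Language:   ( ) English  ( ) Spanish  (●) French 
  Address:    [user@example.com                   ]
> Public:     [x]                                  
  Region:     [EU                                ▼]
                                                   
                                                   
                                                   
                                                   
                                                   
                                                   
                                                   
                                                   
                                                   
                                                   
                                                   
                                                   


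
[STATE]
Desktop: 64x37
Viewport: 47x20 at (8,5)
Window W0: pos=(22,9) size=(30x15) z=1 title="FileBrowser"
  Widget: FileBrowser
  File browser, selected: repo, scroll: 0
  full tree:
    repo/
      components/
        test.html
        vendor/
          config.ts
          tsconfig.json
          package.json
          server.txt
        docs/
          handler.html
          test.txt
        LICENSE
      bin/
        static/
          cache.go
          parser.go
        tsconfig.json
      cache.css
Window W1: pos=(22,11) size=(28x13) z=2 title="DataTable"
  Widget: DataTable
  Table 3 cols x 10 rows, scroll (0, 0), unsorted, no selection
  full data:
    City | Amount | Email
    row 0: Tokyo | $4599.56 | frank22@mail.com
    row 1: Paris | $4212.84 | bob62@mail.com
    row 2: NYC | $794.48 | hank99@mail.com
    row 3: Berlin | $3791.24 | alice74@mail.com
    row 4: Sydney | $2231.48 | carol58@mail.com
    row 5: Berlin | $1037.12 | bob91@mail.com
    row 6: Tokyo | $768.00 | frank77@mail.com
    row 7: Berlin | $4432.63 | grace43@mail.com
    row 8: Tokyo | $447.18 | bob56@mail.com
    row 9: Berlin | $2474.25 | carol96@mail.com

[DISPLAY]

                                               
                                               
                                               
                                               
              ┏━━━━━━━━━━━━━━━━━━━━━━━━━━━━┓   
              ┃ FileBrowser                ┃   
              ┏━━━━━━━━━━━━━━━━━━━━━━━━━━┓─┨   
              ┃ DataTable                ┃ ┃   
              ┠──────────────────────────┨ ┃   
              ┃City  │Amount  │Email     ┃ ┃   
              ┃──────┼────────┼──────────┃ ┃   
              ┃Tokyo │$4599.56│frank22@ma┃ ┃   
              ┃Paris │$4212.84│bob62@mail┃ ┃   
              ┃NYC   │$794.48 │hank99@mai┃ ┃   
              ┃Berlin│$3791.24│alice74@ma┃ ┃   
              ┃Sydney│$2231.48│carol58@ma┃ ┃   
              ┃Berlin│$1037.12│bob91@mail┃ ┃   
              ┃Tokyo │$768.00 │frank77@ma┃ ┃   
              ┗━━━━━━━━━━━━━━━━━━━━━━━━━━┛━┛   
                                               


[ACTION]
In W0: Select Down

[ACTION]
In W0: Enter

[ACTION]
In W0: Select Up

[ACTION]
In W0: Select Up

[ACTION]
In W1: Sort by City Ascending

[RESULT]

                                               
                                               
                                               
                                               
              ┏━━━━━━━━━━━━━━━━━━━━━━━━━━━━┓   
              ┃ FileBrowser                ┃   
              ┏━━━━━━━━━━━━━━━━━━━━━━━━━━┓─┨   
              ┃ DataTable                ┃ ┃   
              ┠──────────────────────────┨ ┃   
              ┃City ▲│Amount  │Email     ┃ ┃   
              ┃──────┼────────┼──────────┃ ┃   
              ┃Berlin│$3791.24│alice74@ma┃ ┃   
              ┃Berlin│$1037.12│bob91@mail┃ ┃   
              ┃Berlin│$4432.63│grace43@ma┃ ┃   
              ┃Berlin│$2474.25│carol96@ma┃ ┃   
              ┃NYC   │$794.48 │hank99@mai┃ ┃   
              ┃Paris │$4212.84│bob62@mail┃ ┃   
              ┃Sydney│$2231.48│carol58@ma┃ ┃   
              ┗━━━━━━━━━━━━━━━━━━━━━━━━━━┛━┛   
                                               


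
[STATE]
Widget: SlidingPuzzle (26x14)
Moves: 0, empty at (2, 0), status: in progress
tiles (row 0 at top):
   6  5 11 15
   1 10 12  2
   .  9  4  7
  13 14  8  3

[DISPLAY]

┌────┬────┬────┬────┐     
│  6 │  5 │ 11 │ 15 │     
├────┼────┼────┼────┤     
│  1 │ 10 │ 12 │  2 │     
├────┼────┼────┼────┤     
│    │  9 │  4 │  7 │     
├────┼────┼────┼────┤     
│ 13 │ 14 │  8 │  3 │     
└────┴────┴────┴────┘     
Moves: 0                  
                          
                          
                          
                          


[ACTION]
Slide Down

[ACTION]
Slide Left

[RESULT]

┌────┬────┬────┬────┐     
│  6 │  5 │ 11 │ 15 │     
├────┼────┼────┼────┤     
│ 10 │    │ 12 │  2 │     
├────┼────┼────┼────┤     
│  1 │  9 │  4 │  7 │     
├────┼────┼────┼────┤     
│ 13 │ 14 │  8 │  3 │     
└────┴────┴────┴────┘     
Moves: 2                  
                          
                          
                          
                          


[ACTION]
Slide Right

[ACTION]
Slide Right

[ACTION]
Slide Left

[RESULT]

┌────┬────┬────┬────┐     
│  6 │  5 │ 11 │ 15 │     
├────┼────┼────┼────┤     
│ 10 │    │ 12 │  2 │     
├────┼────┼────┼────┤     
│  1 │  9 │  4 │  7 │     
├────┼────┼────┼────┤     
│ 13 │ 14 │  8 │  3 │     
└────┴────┴────┴────┘     
Moves: 4                  
                          
                          
                          
                          


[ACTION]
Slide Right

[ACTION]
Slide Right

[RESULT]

┌────┬────┬────┬────┐     
│  6 │  5 │ 11 │ 15 │     
├────┼────┼────┼────┤     
│    │ 10 │ 12 │  2 │     
├────┼────┼────┼────┤     
│  1 │  9 │  4 │  7 │     
├────┼────┼────┼────┤     
│ 13 │ 14 │  8 │  3 │     
└────┴────┴────┴────┘     
Moves: 5                  
                          
                          
                          
                          


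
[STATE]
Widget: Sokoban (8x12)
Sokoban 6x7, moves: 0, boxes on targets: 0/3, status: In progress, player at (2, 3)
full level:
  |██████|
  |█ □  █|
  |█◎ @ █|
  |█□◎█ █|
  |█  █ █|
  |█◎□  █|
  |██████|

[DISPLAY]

██████  
█ □  █  
█◎ @ █  
█□◎█ █  
█  █ █  
█◎□  █  
██████  
Moves: 0
        
        
        
        


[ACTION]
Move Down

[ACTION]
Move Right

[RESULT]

██████  
█ □  █  
█◎  @█  
█□◎█ █  
█  █ █  
█◎□  █  
██████  
Moves: 1
        
        
        
        


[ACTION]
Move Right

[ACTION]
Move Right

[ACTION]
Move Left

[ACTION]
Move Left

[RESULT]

██████  
█ □  █  
█◎@  █  
█□◎█ █  
█  █ █  
█◎□  █  
██████  
Moves: 3
        
        
        
        


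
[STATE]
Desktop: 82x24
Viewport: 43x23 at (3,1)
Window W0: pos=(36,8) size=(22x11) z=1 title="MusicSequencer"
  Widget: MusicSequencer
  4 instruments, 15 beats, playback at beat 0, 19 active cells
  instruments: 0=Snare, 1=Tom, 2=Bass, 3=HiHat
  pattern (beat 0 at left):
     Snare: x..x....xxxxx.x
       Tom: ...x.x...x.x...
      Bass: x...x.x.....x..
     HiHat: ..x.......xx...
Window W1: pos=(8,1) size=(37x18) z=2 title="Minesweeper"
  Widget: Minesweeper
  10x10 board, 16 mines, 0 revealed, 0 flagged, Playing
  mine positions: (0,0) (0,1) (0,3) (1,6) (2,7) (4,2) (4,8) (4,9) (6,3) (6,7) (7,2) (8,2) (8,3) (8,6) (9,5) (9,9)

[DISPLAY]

     ┏━━━━━━━━━━━━━━━━━━━━━━━━━━━━━━━━━━━┓ 
     ┃ Minesweeper                       ┃ 
     ┠───────────────────────────────────┨ 
     ┃■■■■■■■■■■                         ┃ 
     ┃■■■■■■■■■■                         ┃ 
     ┃■■■■■■■■■■                         ┃ 
     ┃■■■■■■■■■■                         ┃ 
     ┃■■■■■■■■■■                         ┃━
     ┃■■■■■■■■■■                         ┃q
     ┃■■■■■■■■■■                         ┃─
     ┃■■■■■■■■■■                         ┃2
     ┃■■■■■■■■■■                         ┃·
     ┃■■■■■■■■■■                         ┃·
     ┃                                   ┃·
     ┃                                   ┃█
     ┃                                   ┃ 
     ┃                                   ┃ 
     ┗━━━━━━━━━━━━━━━━━━━━━━━━━━━━━━━━━━━┛━
                                           
                                           
                                           
                                           
                                           


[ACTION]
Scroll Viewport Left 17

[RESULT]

        ┏━━━━━━━━━━━━━━━━━━━━━━━━━━━━━━━━━━
        ┃ Minesweeper                      
        ┠──────────────────────────────────
        ┃■■■■■■■■■■                        
        ┃■■■■■■■■■■                        
        ┃■■■■■■■■■■                        
        ┃■■■■■■■■■■                        
        ┃■■■■■■■■■■                        
        ┃■■■■■■■■■■                        
        ┃■■■■■■■■■■                        
        ┃■■■■■■■■■■                        
        ┃■■■■■■■■■■                        
        ┃■■■■■■■■■■                        
        ┃                                  
        ┃                                  
        ┃                                  
        ┃                                  
        ┗━━━━━━━━━━━━━━━━━━━━━━━━━━━━━━━━━━
                                           
                                           
                                           
                                           
                                           


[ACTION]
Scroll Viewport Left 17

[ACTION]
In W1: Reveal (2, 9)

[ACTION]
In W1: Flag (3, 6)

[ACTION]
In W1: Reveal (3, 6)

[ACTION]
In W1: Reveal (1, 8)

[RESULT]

        ┏━━━━━━━━━━━━━━━━━━━━━━━━━━━━━━━━━━
        ┃ Minesweeper                      
        ┠──────────────────────────────────
        ┃■■■■■■■1                          
        ┃■■■■■■■21                         
        ┃■■■■■■■■1                         
        ┃■■■■■■⚑■32                        
        ┃■■■■■■■■■■                        
        ┃■■■■■■■■■■                        
        ┃■■■■■■■■■■                        
        ┃■■■■■■■■■■                        
        ┃■■■■■■■■■■                        
        ┃■■■■■■■■■■                        
        ┃                                  
        ┃                                  
        ┃                                  
        ┃                                  
        ┗━━━━━━━━━━━━━━━━━━━━━━━━━━━━━━━━━━
                                           
                                           
                                           
                                           
                                           


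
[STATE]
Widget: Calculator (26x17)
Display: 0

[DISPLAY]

                         0
┌───┬───┬───┬───┐         
│ 7 │ 8 │ 9 │ ÷ │         
├───┼───┼───┼───┤         
│ 4 │ 5 │ 6 │ × │         
├───┼───┼───┼───┤         
│ 1 │ 2 │ 3 │ - │         
├───┼───┼───┼───┤         
│ 0 │ . │ = │ + │         
├───┼───┼───┼───┤         
│ C │ MC│ MR│ M+│         
└───┴───┴───┴───┘         
                          
                          
                          
                          
                          


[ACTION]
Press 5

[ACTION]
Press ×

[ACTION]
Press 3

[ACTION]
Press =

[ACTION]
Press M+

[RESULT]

                        15
┌───┬───┬───┬───┐         
│ 7 │ 8 │ 9 │ ÷ │         
├───┼───┼───┼───┤         
│ 4 │ 5 │ 6 │ × │         
├───┼───┼───┼───┤         
│ 1 │ 2 │ 3 │ - │         
├───┼───┼───┼───┤         
│ 0 │ . │ = │ + │         
├───┼───┼───┼───┤         
│ C │ MC│ MR│ M+│         
└───┴───┴───┴───┘         
                          
                          
                          
                          
                          


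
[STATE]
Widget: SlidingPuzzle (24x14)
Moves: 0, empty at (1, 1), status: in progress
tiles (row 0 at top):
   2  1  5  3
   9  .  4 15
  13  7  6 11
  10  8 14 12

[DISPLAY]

┌────┬────┬────┬────┐   
│  2 │  1 │  5 │  3 │   
├────┼────┼────┼────┤   
│  9 │    │  4 │ 15 │   
├────┼────┼────┼────┤   
│ 13 │  7 │  6 │ 11 │   
├────┼────┼────┼────┤   
│ 10 │  8 │ 14 │ 12 │   
└────┴────┴────┴────┘   
Moves: 0                
                        
                        
                        
                        


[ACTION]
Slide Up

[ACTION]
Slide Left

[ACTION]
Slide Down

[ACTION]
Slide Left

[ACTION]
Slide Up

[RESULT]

┌────┬────┬────┬────┐   
│  2 │  1 │  5 │  3 │   
├────┼────┼────┼────┤   
│  9 │  7 │ 15 │ 11 │   
├────┼────┼────┼────┤   
│ 13 │  6 │  4 │    │   
├────┼────┼────┼────┤   
│ 10 │  8 │ 14 │ 12 │   
└────┴────┴────┴────┘   
Moves: 5                
                        
                        
                        
                        


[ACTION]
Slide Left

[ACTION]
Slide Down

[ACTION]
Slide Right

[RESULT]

┌────┬────┬────┬────┐   
│  2 │  1 │  5 │  3 │   
├────┼────┼────┼────┤   
│  9 │  7 │    │ 15 │   
├────┼────┼────┼────┤   
│ 13 │  6 │  4 │ 11 │   
├────┼────┼────┼────┤   
│ 10 │  8 │ 14 │ 12 │   
└────┴────┴────┴────┘   
Moves: 7                
                        
                        
                        
                        
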